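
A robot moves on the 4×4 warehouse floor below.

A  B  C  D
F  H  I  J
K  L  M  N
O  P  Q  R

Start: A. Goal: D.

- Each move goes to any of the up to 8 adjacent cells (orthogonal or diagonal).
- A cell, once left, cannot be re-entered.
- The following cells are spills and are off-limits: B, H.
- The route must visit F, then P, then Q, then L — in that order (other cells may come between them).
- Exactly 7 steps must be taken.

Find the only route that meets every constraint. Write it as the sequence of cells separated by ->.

The waypoints must appear in the order F, P, Q, L, with no cell reused.
Route from A: 2× down (reaching K), down-right to P, right to Q, up-left to L, 2× up-right (reaching D) — 7 moves in all.
Check: order respected (F at step 1, P at step 3, Q at step 4, L at step 5); 7 moves as required.

A -> F -> K -> P -> Q -> L -> I -> D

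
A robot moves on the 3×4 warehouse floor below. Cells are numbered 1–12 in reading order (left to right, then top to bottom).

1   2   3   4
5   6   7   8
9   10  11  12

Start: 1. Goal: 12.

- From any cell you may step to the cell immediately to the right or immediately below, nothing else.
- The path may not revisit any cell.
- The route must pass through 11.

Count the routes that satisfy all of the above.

6

A right/down-only route from 1 to 12 makes exactly 2 down-moves and 3 right-moves in some order.
With no other constraints that would be C(5,2) = 10 routes.
Split at 11 and multiply the segment counts: 1→11: 6; 11→12: 1; product = 6.
That gives 6 routes.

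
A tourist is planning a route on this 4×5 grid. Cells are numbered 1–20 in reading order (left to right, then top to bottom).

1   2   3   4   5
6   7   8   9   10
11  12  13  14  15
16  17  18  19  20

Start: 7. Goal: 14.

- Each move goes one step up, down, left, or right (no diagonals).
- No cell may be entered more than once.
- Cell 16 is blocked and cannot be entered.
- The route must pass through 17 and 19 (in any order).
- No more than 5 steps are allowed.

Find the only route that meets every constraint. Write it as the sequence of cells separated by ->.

7 -> 12 -> 17 -> 18 -> 19 -> 14

The 5-move cap with required stops at 17, 19 leaves no slack for detours.
Route from 7: down 2 to 17, right 2 to 19, up 1 to 14 — 5 moves in all.
Check: all required cells visited; 5 ≤ 5 moves.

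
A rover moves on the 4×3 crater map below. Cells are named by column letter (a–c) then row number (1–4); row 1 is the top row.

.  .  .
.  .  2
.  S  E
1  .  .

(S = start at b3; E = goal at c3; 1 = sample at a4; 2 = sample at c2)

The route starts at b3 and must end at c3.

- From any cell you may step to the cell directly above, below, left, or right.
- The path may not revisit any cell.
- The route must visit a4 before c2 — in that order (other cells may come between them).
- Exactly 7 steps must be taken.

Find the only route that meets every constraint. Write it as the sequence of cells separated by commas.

The waypoints must appear in the order a4, c2, with no cell reused.
Route from b3: down to b4, left to a4, 2× up (reaching a2), 2× right (reaching c2), down to c3 — 7 moves in all.
Check: order respected (1 at step 2, 2 at step 6); 7 moves as required.

b3, b4, a4, a3, a2, b2, c2, c3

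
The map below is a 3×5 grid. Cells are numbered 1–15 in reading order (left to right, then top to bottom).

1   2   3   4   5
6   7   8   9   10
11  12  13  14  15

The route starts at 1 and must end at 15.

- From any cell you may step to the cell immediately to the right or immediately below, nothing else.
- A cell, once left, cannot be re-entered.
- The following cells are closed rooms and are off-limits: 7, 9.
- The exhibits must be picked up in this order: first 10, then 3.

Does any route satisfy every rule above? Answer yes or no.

3 lies above 10, so going from 10 to 3 would need an upward move — but moves only go right/down, so 10 cannot be visited before 3.

no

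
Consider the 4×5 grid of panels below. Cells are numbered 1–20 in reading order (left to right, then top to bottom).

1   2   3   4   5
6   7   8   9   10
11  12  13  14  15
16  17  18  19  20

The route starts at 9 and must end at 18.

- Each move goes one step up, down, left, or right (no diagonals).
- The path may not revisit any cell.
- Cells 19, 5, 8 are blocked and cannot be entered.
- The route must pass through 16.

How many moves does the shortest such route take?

7

Any route passes through 16 somewhere between 9 and 18. Summing Manhattan distances along the two legs (9 → 16 → 18) gives a lower bound of 5 + 2 = 7 moves.
A route of 7 moves achieves this: 9 → 14 → 13 → 12 → 11 → 16 → 17 → 18.
Since 7 matches the lower bound, it is optimal.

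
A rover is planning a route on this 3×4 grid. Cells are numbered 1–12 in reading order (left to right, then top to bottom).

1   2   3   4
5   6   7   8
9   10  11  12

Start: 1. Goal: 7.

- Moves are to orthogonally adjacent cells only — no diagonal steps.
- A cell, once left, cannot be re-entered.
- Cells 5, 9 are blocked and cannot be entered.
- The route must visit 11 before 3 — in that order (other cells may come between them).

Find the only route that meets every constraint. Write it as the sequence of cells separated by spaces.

1 2 6 10 11 12 8 4 3 7

The waypoints must appear in the order 11, 3, with no cell reused.
Route from 1: right 1 to 2, down 2 to 10, right 2 to 12, up 2 to 4, left 1 to 3, down 1 to 7 — 9 moves in all.
Check: order respected (11 at step 4, 3 at step 8).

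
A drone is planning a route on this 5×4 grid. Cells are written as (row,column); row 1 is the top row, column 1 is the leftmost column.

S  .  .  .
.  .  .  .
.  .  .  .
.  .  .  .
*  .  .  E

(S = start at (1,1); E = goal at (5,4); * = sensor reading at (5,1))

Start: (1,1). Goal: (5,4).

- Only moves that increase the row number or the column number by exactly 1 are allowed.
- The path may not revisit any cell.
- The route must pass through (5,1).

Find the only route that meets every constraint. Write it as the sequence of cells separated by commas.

(1,1), (2,1), (3,1), (4,1), (5,1), (5,2), (5,3), (5,4)

Moves only go right or down, so the column and row indices never decrease.
Route from (1,1): 4× down (reaching (5,1)), 3× right (reaching (5,4)) — 7 moves in all.
Check: all required cells visited.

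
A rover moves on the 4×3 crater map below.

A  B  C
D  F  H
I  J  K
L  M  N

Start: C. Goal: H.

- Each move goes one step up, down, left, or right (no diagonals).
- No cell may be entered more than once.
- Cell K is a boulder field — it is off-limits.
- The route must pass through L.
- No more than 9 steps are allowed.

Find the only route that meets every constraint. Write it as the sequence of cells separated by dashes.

Any route must reach L and still end at H within 9 moves, so the order of the required stops is forced.
Route from C: left 2 to A, down 3 to L, right 1 to M, up 2 to F, right 1 to H — 9 moves in all.
Check: all required cells visited; 9 ≤ 9 moves.

C - B - A - D - I - L - M - J - F - H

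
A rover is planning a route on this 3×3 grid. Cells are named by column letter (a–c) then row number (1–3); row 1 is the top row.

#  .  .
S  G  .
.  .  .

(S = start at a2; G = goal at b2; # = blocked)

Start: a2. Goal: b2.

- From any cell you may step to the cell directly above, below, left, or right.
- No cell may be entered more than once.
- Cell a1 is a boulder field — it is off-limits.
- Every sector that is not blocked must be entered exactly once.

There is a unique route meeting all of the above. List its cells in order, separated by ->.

Need to visit all 8 open cells exactly once, starting at a2 and ending at b2.
Route from a2: down 1 to a3, right 2 to c3, up 2 to c1, left 1 to b1, down 1 to b2 — 7 moves in all.
Check: all 8 open cells covered.

a2 -> a3 -> b3 -> c3 -> c2 -> c1 -> b1 -> b2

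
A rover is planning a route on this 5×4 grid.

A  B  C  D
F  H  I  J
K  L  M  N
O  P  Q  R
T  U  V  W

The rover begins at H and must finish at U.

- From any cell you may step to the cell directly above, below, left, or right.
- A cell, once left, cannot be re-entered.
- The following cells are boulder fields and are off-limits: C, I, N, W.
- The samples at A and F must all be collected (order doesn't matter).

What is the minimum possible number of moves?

7

Any route passes through A and F in some order between H and U. Summing Manhattan distances along each leg and taking the cheapest ordering (H → F → A → U) gives a lower bound of 1 + 1 + 5 = 7 moves.
A route of 7 moves achieves this: H → B → A → F → K → O → T → U.
Since 7 matches the lower bound, it is optimal.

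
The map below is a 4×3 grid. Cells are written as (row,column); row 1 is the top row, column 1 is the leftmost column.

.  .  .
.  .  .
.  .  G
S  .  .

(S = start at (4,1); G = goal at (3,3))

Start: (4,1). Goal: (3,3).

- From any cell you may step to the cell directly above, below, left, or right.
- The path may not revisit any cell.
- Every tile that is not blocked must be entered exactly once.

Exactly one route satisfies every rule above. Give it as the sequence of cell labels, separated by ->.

Need to visit all 12 open cells exactly once, starting at (4,1) and ending at (3,3).
Route from (4,1): up 3 to (1,1), right 2 to (1,3), down 1 to (2,3), left 1 to (2,2), down 2 to (4,2), right 1 to (4,3), up 1 to (3,3) — 11 moves in all.
Check: all 12 open cells covered.

(4,1) -> (3,1) -> (2,1) -> (1,1) -> (1,2) -> (1,3) -> (2,3) -> (2,2) -> (3,2) -> (4,2) -> (4,3) -> (3,3)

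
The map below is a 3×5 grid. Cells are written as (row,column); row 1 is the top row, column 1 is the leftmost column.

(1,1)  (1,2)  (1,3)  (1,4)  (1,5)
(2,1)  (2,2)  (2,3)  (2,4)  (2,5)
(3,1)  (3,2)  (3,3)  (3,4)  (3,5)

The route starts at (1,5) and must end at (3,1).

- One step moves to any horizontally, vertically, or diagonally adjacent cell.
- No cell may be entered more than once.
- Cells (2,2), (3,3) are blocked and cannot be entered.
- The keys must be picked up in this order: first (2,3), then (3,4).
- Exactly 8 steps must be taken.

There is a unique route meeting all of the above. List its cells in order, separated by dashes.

The waypoints must appear in the order (2,3), (3,4), with no cell reused.
Route from (1,5): left to (1,4), down-left to (2,3), down-right to (3,4), up to (2,4), up-left to (1,3), left to (1,2), down-left to (2,1), down to (3,1) — 8 moves in all.
Check: order respected ((2,3) at step 2, (3,4) at step 3); 8 moves as required.

(1,5) - (1,4) - (2,3) - (3,4) - (2,4) - (1,3) - (1,2) - (2,1) - (3,1)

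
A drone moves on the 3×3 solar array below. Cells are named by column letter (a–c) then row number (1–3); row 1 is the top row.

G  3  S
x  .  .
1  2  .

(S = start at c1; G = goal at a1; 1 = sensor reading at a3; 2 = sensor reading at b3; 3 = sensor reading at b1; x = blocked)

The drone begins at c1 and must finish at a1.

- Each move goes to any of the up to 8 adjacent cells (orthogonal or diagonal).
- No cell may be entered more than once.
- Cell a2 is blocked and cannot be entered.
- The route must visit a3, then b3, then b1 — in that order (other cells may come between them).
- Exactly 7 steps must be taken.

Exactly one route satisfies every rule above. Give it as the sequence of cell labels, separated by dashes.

The waypoints must appear in the order a3, b3, b1, with no cell reused.
Route from c1: 2× down-left (reaching a3), 2× right (reaching c3), up to c2, up-left to b1, left to a1 — 7 moves in all.
Check: order respected (1 at step 2, 2 at step 3, 3 at step 6); 7 moves as required.

c1 - b2 - a3 - b3 - c3 - c2 - b1 - a1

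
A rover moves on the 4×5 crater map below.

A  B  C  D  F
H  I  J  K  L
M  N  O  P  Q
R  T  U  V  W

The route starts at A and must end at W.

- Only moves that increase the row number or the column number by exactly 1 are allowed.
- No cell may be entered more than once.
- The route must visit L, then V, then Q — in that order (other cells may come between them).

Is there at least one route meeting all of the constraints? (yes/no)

no

V lies to the left of L, so going from L to V would need a leftward move — but moves only go right/down, so L cannot be visited before V.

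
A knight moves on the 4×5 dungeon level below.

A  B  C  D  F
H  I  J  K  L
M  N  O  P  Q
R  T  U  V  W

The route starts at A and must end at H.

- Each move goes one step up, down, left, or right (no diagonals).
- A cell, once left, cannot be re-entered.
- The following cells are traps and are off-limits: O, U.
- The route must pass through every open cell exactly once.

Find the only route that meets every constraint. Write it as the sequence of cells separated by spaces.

A B C D F L Q W V P K J I N T R M H

Need to visit all 18 open cells exactly once, starting at A and ending at H.
Cell W has only two open neighbours (Q and V), so the path must pass straight through it: one of those is the cell it's entered from and the other is where it exits.
Route from A: 4× right (reaching F), 3× down (reaching W), left to V, 2× up (reaching K), 2× left (reaching I), 2× down (reaching T), left to R, 2× up (reaching H) — 17 moves in all.
Check: all 18 open cells covered.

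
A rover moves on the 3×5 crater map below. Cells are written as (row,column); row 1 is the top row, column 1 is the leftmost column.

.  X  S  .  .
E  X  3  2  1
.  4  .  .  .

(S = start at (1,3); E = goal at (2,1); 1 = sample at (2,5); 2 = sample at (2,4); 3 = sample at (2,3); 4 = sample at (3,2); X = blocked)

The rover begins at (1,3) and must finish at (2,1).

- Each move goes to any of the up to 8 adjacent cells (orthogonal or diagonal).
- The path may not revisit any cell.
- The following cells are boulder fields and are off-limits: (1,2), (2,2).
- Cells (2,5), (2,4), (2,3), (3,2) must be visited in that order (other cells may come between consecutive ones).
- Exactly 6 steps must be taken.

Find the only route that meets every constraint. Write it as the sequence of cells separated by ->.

The waypoints must appear in the order (2,5), (2,4), (2,3), (3,2), with no cell reused.
Route from (1,3): right 1 to (1,4), down-right 1 to (2,5), left 2 to (2,3), down-left 1 to (3,2), up-left 1 to (2,1) — 6 moves in all.
Check: order respected (1 at step 2, 2 at step 3, 3 at step 4, 4 at step 5); 6 moves as required.

(1,3) -> (1,4) -> (2,5) -> (2,4) -> (2,3) -> (3,2) -> (2,1)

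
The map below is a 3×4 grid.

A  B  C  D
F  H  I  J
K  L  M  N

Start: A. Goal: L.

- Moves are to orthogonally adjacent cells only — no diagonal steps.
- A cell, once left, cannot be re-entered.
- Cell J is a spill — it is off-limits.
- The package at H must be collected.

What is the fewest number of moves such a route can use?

3

Any route passes through H somewhere between A and L. Summing Manhattan distances along the two legs (A → H → L) gives a lower bound of 2 + 1 = 3 moves.
A route of 3 moves achieves this: A → F → H → L.
Since 3 matches the lower bound, it is optimal.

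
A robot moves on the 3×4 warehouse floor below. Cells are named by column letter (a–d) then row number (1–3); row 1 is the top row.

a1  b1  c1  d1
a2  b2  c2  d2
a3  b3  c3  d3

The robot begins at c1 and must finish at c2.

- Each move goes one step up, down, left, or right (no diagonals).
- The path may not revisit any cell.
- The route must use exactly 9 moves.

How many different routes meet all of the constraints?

4

Need simple routes of exactly 9 moves from c1 to c2 (Manhattan distance 1, so 4 moves are spent on a detour and 4 undoing it).
Enumerating: c1 b1 b2 a2 a3 b3 c3 d3 d2 c2 | c1 b1 a1 a2 a3 b3 c3 d3 d2 c2 | c1 b1 a1 a2 b2 b3 c3 d3 d2 c2 | c1 d1 d2 d3 c3 b3 a3 a2 b2 c2.
That gives 4 routes.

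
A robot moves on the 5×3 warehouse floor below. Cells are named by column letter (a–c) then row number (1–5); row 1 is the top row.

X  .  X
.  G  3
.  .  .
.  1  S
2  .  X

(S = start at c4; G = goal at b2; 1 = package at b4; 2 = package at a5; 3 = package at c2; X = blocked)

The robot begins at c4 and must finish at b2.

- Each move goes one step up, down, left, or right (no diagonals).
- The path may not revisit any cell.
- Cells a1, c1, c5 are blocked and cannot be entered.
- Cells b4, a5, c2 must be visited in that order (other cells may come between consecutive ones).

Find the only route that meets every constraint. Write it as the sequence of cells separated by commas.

The waypoints must appear in the order b4, a5, c2, with no cell reused.
Route from c4: left 1 to b4, down 1 to b5, left 1 to a5, up 2 to a3, right 2 to c3, up 1 to c2, left 1 to b2 — 9 moves in all.
Check: order respected (1 at step 1, 2 at step 3, 3 at step 8).

c4, b4, b5, a5, a4, a3, b3, c3, c2, b2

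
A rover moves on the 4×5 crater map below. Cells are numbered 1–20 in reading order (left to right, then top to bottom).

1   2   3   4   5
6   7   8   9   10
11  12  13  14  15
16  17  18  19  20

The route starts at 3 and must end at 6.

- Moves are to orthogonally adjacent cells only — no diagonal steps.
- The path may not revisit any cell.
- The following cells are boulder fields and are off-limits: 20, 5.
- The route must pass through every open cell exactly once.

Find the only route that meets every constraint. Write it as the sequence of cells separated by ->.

3 -> 4 -> 9 -> 10 -> 15 -> 14 -> 19 -> 18 -> 17 -> 16 -> 11 -> 12 -> 13 -> 8 -> 7 -> 2 -> 1 -> 6

Need to visit all 18 open cells exactly once, starting at 3 and ending at 6.
Cell 1 has only two open neighbours (6 and 2), so the path must pass straight through it: one of those is the cell it's entered from and the other is where it exits.
Route from 3: right to 4, down to 9, right to 10, down to 15, left to 14, down to 19, 3× left (reaching 16), up to 11, 2× right (reaching 13), up to 8, left to 7, up to 2, left to 1, down to 6 — 17 moves in all.
Check: all 18 open cells covered.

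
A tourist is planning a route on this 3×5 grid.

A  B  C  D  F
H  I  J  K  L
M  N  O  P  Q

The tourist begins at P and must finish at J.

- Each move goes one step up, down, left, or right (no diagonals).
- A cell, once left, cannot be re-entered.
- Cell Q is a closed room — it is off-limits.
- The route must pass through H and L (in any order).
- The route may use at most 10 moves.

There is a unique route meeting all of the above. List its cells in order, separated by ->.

The 10-move cap with required stops at H, L leaves no slack for detours.
Route from P: up to K, right to L, up to F, 4× left (reaching A), down to H, 2× right (reaching J) — 10 moves in all.
Check: all required cells visited; 10 ≤ 10 moves.

P -> K -> L -> F -> D -> C -> B -> A -> H -> I -> J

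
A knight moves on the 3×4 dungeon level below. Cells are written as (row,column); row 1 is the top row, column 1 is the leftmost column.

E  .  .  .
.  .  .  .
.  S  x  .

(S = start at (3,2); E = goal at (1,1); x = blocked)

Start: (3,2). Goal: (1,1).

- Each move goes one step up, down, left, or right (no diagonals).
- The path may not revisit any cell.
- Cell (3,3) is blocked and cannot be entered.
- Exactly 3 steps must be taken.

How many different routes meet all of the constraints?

3

Need simple routes of exactly 3 moves from (3,2) to (1,1) (Manhattan distance 3, so 0 moves are spent on a detour and 0 undoing it).
Enumerating: (3,2) (2,2) (1,2) (1,1) | (3,2) (2,2) (2,1) (1,1) | (3,2) (3,1) (2,1) (1,1).
That gives 3 routes.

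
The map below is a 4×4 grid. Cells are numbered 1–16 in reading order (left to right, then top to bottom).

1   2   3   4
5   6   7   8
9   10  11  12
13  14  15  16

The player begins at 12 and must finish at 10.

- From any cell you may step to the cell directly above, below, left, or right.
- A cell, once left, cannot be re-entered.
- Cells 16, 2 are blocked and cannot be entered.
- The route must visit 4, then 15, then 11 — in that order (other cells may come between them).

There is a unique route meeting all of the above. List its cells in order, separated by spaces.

12 8 4 3 7 6 5 9 13 14 15 11 10

The waypoints must appear in the order 4, 15, 11, with no cell reused.
Route from 12: up 2 to 4, left 1 to 3, down 1 to 7, left 2 to 5, down 2 to 13, right 2 to 15, up 1 to 11, left 1 to 10 — 12 moves in all.
Check: order respected (4 at step 2, 15 at step 10, 11 at step 11).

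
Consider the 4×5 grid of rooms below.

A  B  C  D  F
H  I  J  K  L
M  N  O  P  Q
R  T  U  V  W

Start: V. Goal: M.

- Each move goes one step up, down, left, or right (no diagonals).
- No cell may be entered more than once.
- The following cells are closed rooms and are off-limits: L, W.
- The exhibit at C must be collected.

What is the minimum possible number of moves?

Any route passes through C somewhere between V and M. Summing Manhattan distances along the two legs (V → C → M) gives a lower bound of 4 + 4 = 8 moves.
A route of 8 moves achieves this: V → P → K → D → C → J → O → N → M.
Since 8 matches the lower bound, it is optimal.

8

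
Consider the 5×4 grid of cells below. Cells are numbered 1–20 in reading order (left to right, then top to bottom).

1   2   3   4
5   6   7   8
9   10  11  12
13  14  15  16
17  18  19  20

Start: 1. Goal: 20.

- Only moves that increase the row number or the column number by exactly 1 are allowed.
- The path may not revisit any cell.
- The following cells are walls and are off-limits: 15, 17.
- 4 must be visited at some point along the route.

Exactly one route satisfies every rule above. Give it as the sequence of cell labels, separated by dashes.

Moves only go right or down, so the column and row indices never decrease.
Route from 1: right 3 to 4, down 4 to 20 — 7 moves in all.
Check: all required cells visited.

1 - 2 - 3 - 4 - 8 - 12 - 16 - 20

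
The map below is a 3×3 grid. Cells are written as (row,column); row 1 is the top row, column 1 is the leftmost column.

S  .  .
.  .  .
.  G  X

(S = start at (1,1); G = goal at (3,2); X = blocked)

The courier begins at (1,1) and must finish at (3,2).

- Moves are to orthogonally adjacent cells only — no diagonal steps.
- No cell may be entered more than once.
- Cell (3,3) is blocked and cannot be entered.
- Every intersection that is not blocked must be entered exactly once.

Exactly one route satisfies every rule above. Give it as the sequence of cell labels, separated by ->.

(1,1) -> (1,2) -> (1,3) -> (2,3) -> (2,2) -> (2,1) -> (3,1) -> (3,2)

Need to visit all 8 open cells exactly once, starting at (1,1) and ending at (3,2).
Cell (2,3) has only two open neighbours ((1,3) and (2,2)), so the path must pass straight through it: one of those is the cell it's entered from and the other is where it exits.
Route from (1,1): 2× right (reaching (1,3)), down to (2,3), 2× left (reaching (2,1)), down to (3,1), right to (3,2) — 7 moves in all.
Check: all 8 open cells covered.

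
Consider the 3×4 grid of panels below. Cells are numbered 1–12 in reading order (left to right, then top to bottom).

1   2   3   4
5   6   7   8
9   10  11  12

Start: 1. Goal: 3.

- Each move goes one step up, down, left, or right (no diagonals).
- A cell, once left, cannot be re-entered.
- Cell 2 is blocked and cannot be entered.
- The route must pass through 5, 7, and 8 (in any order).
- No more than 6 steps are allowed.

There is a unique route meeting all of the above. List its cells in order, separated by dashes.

1 - 5 - 6 - 7 - 8 - 4 - 3

The 6-move cap with required stops at 5, 7, 8 leaves no slack for detours.
Route from 1: down 1 to 5, right 3 to 8, up 1 to 4, left 1 to 3 — 6 moves in all.
Check: all required cells visited; 6 ≤ 6 moves.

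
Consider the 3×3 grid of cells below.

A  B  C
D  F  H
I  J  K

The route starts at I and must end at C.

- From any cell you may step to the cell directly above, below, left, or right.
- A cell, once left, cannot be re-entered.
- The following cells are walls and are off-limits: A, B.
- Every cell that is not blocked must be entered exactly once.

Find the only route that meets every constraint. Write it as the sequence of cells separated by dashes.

Need to visit all 7 open cells exactly once, starting at I and ending at C.
Route from I: up to D, right to F, down to J, right to K, 2× up (reaching C) — 6 moves in all.
Check: all 7 open cells covered.

I - D - F - J - K - H - C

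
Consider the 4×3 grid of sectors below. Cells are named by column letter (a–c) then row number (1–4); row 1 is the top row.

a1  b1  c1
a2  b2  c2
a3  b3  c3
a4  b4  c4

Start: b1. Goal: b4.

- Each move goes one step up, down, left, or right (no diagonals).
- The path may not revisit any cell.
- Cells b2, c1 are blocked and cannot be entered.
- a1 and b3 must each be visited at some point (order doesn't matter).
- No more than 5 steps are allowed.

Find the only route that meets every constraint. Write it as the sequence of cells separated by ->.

b1 -> a1 -> a2 -> a3 -> b3 -> b4

Any route must reach a1 and b3 and still end at b4 within 5 moves, so the order of the required stops is forced.
Route from b1: left 1 to a1, down 2 to a3, right 1 to b3, down 1 to b4 — 5 moves in all.
Check: all required cells visited; 5 ≤ 5 moves.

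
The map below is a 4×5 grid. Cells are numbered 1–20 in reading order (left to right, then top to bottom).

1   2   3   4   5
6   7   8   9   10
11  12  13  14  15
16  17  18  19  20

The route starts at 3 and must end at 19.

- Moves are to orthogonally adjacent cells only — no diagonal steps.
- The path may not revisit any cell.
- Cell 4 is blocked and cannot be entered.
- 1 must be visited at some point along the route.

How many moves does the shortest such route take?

Any route passes through 1 somewhere between 3 and 19. Summing Manhattan distances along the two legs (3 → 1 → 19) gives a lower bound of 2 + 6 = 8 moves.
A route of 8 moves achieves this: 3 → 2 → 1 → 6 → 11 → 16 → 17 → 18 → 19.
Since 8 matches the lower bound, it is optimal.

8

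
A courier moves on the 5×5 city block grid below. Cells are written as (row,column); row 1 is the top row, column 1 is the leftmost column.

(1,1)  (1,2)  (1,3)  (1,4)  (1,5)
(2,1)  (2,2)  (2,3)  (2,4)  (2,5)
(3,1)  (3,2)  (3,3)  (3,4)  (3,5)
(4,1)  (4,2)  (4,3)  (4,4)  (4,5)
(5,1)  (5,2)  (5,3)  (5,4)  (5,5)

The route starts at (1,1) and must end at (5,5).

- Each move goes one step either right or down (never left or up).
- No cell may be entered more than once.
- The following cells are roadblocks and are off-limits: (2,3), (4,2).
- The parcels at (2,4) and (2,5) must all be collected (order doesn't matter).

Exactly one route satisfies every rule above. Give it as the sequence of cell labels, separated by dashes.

Moves only go right or down, so the column and row indices never decrease.
Route from (1,1): 3× right (reaching (1,4)), down to (2,4), right to (2,5), 3× down (reaching (5,5)) — 8 moves in all.
Check: all required cells visited.

(1,1) - (1,2) - (1,3) - (1,4) - (2,4) - (2,5) - (3,5) - (4,5) - (5,5)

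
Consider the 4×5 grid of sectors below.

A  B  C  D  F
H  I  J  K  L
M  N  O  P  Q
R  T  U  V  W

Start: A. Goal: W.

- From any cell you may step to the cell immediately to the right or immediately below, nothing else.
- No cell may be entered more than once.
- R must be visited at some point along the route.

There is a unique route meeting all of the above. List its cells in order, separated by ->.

Moves only go right or down, so the column and row indices never decrease.
Route from A: 3× down (reaching R), 4× right (reaching W) — 7 moves in all.
Check: all required cells visited.

A -> H -> M -> R -> T -> U -> V -> W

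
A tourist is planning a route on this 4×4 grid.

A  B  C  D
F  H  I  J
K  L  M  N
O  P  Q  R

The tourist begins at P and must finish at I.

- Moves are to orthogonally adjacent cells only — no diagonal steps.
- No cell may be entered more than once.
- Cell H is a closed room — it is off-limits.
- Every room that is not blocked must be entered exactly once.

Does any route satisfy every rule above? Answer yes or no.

no

Colour the cells like a checkerboard: each orthogonal step flips colour, so a Hamiltonian route alternates colours. Here there are 7 cells of one colour and 8 of the other, with start on the opposite colour to the goal — the counts and endpoints can't be arranged into an alternating sequence of length 15, so no Hamiltonian route exists.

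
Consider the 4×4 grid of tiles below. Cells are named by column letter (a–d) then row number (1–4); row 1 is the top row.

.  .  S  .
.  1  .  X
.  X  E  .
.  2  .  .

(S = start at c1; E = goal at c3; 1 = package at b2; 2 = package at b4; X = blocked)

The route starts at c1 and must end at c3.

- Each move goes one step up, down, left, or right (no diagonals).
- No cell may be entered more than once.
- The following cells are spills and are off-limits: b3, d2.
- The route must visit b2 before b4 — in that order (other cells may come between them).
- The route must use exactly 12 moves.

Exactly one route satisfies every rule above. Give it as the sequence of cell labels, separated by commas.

The waypoints must appear in the order b2, b4, with no cell reused.
Route from c1: down 1 to c2, left 1 to b2, up 1 to b1, left 1 to a1, down 3 to a4, right 3 to d4, up 1 to d3, left 1 to c3 — 12 moves in all.
Check: order respected (1 at step 2, 2 at step 8); 12 moves as required.

c1, c2, b2, b1, a1, a2, a3, a4, b4, c4, d4, d3, c3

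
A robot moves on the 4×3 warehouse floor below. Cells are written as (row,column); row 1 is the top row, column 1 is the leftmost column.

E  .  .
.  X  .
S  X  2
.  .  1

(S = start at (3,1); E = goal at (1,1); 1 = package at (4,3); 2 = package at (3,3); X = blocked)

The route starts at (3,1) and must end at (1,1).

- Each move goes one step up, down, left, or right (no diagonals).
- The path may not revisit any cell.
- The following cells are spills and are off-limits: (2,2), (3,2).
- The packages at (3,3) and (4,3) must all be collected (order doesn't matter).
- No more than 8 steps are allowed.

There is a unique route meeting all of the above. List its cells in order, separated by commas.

The 8-move cap with required stops at (3,3), (4,3) leaves no slack for detours.
Route from (3,1): down 1 to (4,1), right 2 to (4,3), up 3 to (1,3), left 2 to (1,1) — 8 moves in all.
Check: all required cells visited; 8 ≤ 8 moves.

(3,1), (4,1), (4,2), (4,3), (3,3), (2,3), (1,3), (1,2), (1,1)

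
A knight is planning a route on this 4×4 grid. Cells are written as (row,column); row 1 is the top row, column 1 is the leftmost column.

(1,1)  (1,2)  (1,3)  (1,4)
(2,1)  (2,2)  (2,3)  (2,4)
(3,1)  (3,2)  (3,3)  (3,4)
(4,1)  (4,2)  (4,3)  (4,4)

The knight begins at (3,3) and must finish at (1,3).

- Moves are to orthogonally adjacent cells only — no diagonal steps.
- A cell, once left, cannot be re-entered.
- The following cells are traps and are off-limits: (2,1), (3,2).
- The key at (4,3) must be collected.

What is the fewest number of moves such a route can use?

6

Any route passes through (4,3) somewhere between (3,3) and (1,3). Summing Manhattan distances along the two legs ((3,3) → (4,3) → (1,3)) gives a lower bound of 1 + 3 = 4 moves.
The shortest route satisfying every rule uses 6 moves: (3,3) → (4,3) → (4,4) → (3,4) → (2,4) → (1,4) → (1,3).
The no-revisit rule (legs can't share cells) pushes the minimum above the 4-move bound; an exhaustive check rules out every length from 4 to 5, leaving 6 as the minimum.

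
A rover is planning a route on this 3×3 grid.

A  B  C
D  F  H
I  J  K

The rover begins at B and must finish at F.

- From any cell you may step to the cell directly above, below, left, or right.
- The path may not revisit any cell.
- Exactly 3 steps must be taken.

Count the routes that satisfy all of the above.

Need simple routes of exactly 3 moves from B to F (Manhattan distance 1, so 1 moves are spent on a detour and 1 undoing it).
Enumerating: B A D F | B C H F.
That gives 2 routes.

2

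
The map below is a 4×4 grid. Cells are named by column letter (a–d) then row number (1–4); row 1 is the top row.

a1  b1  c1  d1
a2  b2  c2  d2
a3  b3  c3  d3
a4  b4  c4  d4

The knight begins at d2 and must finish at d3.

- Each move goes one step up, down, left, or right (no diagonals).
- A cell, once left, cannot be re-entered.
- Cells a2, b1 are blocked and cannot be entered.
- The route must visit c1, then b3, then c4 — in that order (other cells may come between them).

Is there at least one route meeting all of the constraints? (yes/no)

yes

One route that works: d2 → d1 → c1 → c2 → c3 → b3 → b4 → c4 → d4 → d3.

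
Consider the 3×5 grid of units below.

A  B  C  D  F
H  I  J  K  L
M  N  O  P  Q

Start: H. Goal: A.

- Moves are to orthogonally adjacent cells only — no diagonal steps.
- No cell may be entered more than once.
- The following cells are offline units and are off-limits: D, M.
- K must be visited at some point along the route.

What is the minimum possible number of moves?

9

Any route passes through K somewhere between H and A. Summing Manhattan distances along the two legs (H → K → A) gives a lower bound of 3 + 4 = 7 moves.
The shortest route satisfying every rule uses 9 moves: H → I → N → O → P → K → J → C → B → A.
The bound of 7 isn't tight here; checking systematically, no route of length 7 through 8 satisfies every constraint, so 9 is the minimum.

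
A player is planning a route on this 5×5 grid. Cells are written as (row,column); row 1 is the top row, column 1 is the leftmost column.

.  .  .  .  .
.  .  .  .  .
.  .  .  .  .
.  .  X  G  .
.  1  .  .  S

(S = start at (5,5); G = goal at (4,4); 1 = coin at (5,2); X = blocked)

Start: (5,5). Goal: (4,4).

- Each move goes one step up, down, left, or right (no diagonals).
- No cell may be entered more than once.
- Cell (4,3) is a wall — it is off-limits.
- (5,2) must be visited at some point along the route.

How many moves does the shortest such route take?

8

Any route passes through (5,2) somewhere between (5,5) and (4,4). Summing Manhattan distances along the two legs ((5,5) → (5,2) → (4,4)) gives a lower bound of 3 + 3 = 6 moves.
The shortest route satisfying every rule uses 8 moves: (5,5) → (5,4) → (5,3) → (5,2) → (4,2) → (3,2) → (3,3) → (3,4) → (4,4).
The bound of 6 isn't tight here; checking systematically, no route of length 6 through 7 satisfies every constraint, so 8 is the minimum.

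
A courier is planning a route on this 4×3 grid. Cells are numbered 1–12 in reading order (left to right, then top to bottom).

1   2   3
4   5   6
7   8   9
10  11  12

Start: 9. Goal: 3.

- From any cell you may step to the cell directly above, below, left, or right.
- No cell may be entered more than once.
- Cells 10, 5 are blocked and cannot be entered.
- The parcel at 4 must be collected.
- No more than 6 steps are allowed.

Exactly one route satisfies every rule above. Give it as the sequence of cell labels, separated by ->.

9 -> 8 -> 7 -> 4 -> 1 -> 2 -> 3

The budget equals the shortest possible length, so every move has to be on a shortest route through the required cells.
Route from 9: left 2 to 7, up 2 to 1, right 2 to 3 — 6 moves in all.
Check: all required cells visited; 6 ≤ 6 moves.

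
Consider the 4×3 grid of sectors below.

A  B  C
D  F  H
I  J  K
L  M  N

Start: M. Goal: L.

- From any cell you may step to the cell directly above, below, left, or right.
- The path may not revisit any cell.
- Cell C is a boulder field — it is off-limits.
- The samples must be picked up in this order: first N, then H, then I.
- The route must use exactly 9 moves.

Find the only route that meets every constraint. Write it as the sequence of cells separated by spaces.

The waypoints must appear in the order N, H, I, with no cell reused.
Route from M: right to N, 2× up (reaching H), left to F, up to B, left to A, 3× down (reaching L) — 9 moves in all.
Check: order respected (N at step 1, H at step 3, I at step 8); 9 moves as required.

M N K H F B A D I L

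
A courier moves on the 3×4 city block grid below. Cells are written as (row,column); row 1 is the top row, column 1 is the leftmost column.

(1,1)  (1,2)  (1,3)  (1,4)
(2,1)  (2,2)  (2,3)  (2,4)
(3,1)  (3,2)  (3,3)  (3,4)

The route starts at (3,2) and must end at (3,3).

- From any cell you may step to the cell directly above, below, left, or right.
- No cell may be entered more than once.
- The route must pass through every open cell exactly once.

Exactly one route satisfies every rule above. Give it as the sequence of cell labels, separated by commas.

Need to visit all 12 open cells exactly once, starting at (3,2) and ending at (3,3).
Cell (1,1) has only two open neighbours ((2,1) and (1,2)), so the path must pass straight through it: one of those is the cell it's entered from and the other is where it exits.
Route from (3,2): left to (3,1), 2× up (reaching (1,1)), right to (1,2), down to (2,2), right to (2,3), up to (1,3), right to (1,4), 2× down (reaching (3,4)), left to (3,3) — 11 moves in all.
Check: all 12 open cells covered.

(3,2), (3,1), (2,1), (1,1), (1,2), (2,2), (2,3), (1,3), (1,4), (2,4), (3,4), (3,3)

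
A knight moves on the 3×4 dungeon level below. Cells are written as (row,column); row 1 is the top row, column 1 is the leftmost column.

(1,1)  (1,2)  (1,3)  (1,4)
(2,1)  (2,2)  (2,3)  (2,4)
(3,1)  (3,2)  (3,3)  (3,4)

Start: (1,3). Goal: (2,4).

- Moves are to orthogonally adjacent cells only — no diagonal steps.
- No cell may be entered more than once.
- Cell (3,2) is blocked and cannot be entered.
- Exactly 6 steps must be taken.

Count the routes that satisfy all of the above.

Need simple routes of exactly 6 moves from (1,3) to (2,4) (Manhattan distance 2, so 2 moves are spent on a detour and 2 undoing it).
Enumerating: (1,3) (1,2) (2,2) (2,3) (3,3) (3,4) (2,4) | (1,3) (1,2) (1,1) (2,1) (2,2) (2,3) (2,4).
That gives 2 routes.

2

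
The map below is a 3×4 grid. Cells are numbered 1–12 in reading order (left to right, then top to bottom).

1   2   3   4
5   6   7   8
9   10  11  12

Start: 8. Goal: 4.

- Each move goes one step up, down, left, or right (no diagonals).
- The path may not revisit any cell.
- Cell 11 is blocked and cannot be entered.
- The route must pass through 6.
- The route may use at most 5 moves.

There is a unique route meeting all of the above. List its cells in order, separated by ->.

The budget equals the shortest possible length, so every move has to be on a shortest route through the required cells.
Route from 8: left 2 to 6, up 1 to 2, right 2 to 4 — 5 moves in all.
Check: all required cells visited; 5 ≤ 5 moves.

8 -> 7 -> 6 -> 2 -> 3 -> 4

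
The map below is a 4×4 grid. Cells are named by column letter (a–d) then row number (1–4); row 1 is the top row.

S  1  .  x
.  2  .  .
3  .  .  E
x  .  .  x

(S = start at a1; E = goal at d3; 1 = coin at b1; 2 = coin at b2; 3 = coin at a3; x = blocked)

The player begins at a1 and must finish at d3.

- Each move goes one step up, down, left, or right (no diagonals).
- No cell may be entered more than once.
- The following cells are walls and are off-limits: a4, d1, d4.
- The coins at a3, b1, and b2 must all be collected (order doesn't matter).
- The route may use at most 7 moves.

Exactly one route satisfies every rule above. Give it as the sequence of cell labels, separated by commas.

Any route must reach a3, b1, and b2 and still end at d3 within 7 moves, so the order of the required stops is forced.
Route from a1: right 1 to b1, down 1 to b2, left 1 to a2, down 1 to a3, right 3 to d3 — 7 moves in all.
Check: all required cells visited; 7 ≤ 7 moves.

a1, b1, b2, a2, a3, b3, c3, d3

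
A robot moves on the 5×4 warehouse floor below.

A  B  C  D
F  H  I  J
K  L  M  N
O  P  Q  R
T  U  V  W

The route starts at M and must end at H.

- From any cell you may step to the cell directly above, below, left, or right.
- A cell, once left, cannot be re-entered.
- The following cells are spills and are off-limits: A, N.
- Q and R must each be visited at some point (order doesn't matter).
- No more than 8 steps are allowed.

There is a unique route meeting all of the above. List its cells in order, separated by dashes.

M - Q - R - W - V - U - P - L - H

Any route must reach Q and R and still end at H within 8 moves, so the order of the required stops is forced.
Route from M: down to Q, right to R, down to W, 2× left (reaching U), 3× up (reaching H) — 8 moves in all.
Check: all required cells visited; 8 ≤ 8 moves.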